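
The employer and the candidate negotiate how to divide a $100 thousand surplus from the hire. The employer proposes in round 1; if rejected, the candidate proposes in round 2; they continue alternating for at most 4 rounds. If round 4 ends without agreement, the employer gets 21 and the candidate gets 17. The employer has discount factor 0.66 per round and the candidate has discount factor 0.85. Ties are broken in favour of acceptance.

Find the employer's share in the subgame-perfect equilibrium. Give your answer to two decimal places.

33.43

Round 4 (the candidate proposes): the employer gets 21 if talks fail, so the candidate offers 21 and keeps 79.
Round 3 (the employer proposes): the candidate can get 79 next round, worth 0.85 × 79 = 67.15 now. The employer offers 67.15 and keeps 100 − 67.15 = 32.85.
Round 2 (the candidate proposes): the employer can get 32.85 next round, worth 0.66 × 32.85 = 21.681 now; the candidate offers that and keeps 78.319.
Round 1 (the employer proposes): the candidate can get 78.319 next round, worth 0.85 × 78.319 = 66.57115 now. The employer offers 66.57115 and keeps 100 − 66.57115 = 33.42885.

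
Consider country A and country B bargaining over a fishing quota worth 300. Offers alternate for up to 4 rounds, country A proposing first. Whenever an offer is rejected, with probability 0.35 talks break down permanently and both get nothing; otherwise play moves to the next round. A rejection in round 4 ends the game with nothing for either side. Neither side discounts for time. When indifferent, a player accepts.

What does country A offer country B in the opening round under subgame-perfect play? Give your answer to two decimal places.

150.64

Round 4 (country B proposes): rejection yields 0 for country A; country B offers 0 and keeps 300.
Round 3 (country A proposes): rejecting gives country B an expected 0.65 × 300 = 195, so country A offers 195, keeping 105.
Round 2 (country B proposes): rejecting gives country A an expected 0.65 × 105 = 68.25. Country B offers 68.25 and keeps 300 − 68.25 = 231.75.
Round 1 (country A proposes): rejecting gives country B an expected 0.65 × 231.75 = 150.6375, so country A offers 150.6375, keeping 149.3625.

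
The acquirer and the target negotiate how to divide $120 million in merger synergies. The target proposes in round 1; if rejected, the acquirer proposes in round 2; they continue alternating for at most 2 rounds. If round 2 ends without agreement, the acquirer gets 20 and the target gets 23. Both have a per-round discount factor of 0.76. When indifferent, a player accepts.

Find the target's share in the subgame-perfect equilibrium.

46.28

Round 2 (the acquirer proposes): the target gets 23 if talks fail, so the acquirer offers 23 and keeps 97.
Round 1 (the target proposes): the acquirer can get 97 next round, worth 0.76 × 97 = 73.72 now; the target offers that and keeps 46.28.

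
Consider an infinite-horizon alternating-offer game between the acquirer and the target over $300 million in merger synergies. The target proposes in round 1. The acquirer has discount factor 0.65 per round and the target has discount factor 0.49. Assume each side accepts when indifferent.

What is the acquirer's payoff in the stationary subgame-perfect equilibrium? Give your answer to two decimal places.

Let x be the target's share when the target proposes and y be the acquirer's share when the acquirer proposes.
The acquirer accepts iff offered ≥ 0.65·y, so x = 300 − 0.65y. Symmetrically y = 300 − 0.49x.
Substituting: x = 300 − 0.65(300 − 0.49x), giving x(1 − 0.49·0.65) = 300(1 − 0.65).
So x = 300 × 0.35 / 0.6815 ≈ 154.0719, and the acquirer receives 300 − x ≈ 145.9281.

145.93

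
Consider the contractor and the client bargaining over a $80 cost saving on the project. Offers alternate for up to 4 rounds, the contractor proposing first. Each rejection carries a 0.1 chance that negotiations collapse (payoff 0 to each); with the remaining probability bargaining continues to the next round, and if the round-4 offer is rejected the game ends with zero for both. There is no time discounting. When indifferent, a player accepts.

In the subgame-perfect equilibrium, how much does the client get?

Round 4 (the client proposes): the contractor will accept anything ≥ 0, so the client offers 0 and keeps 80.
Round 3 (the contractor proposes): rejecting gives the client an expected 0.9 × 80 = 72; the contractor offers that and keeps 8.
Round 2 (the client proposes): rejecting gives the contractor an expected 0.9 × 8 = 7.2. The client offers 7.2 and keeps 80 − 7.2 = 72.8.
Round 1 (the contractor proposes): rejecting gives the client an expected 0.9 × 72.8 = 65.52; the contractor offers that and keeps 14.48.

65.52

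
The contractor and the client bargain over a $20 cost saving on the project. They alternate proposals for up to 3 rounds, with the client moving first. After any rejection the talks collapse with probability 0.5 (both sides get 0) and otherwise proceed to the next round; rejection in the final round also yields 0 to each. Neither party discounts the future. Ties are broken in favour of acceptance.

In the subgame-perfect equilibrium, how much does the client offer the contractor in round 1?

5

Round 3 (the client proposes): the contractor will accept anything ≥ 0, so the client offers 0 and keeps 20.
Round 2 (the contractor proposes): rejecting gives the client an expected 0.5 × 20 = 10, so the contractor offers 10, keeping 10.
Round 1 (the client proposes): rejecting gives the contractor an expected 0.5 × 10 = 5. The client offers 5 and keeps 20 − 5 = 15.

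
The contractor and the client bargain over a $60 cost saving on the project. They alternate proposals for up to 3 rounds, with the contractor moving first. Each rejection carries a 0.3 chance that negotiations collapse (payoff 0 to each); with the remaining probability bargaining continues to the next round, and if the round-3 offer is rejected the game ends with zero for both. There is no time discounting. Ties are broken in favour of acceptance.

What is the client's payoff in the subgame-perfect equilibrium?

By backward induction:
Round 3 (the contractor proposes): the client will accept anything ≥ 0, so the contractor offers 0 and keeps 60.
Round 2 (the client proposes): rejecting gives the contractor an expected 0.7 × 60 = 42, so the client offers 42, keeping 18.
Round 1 (the contractor proposes): rejecting gives the client an expected 0.7 × 18 = 12.6. The contractor offers 12.6 and keeps 60 − 12.6 = 47.4.

12.6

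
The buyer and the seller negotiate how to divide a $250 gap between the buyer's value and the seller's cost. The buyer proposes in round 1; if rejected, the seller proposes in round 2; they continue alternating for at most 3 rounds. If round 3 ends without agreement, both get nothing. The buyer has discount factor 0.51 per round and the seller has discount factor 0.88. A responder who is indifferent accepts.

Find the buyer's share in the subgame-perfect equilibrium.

Round 3 (the buyer proposes): the seller will accept anything ≥ 0, so the buyer offers 0 and keeps 250.
Round 2 (the seller proposes): the buyer can get 250 next round, worth 0.51 × 250 = 127.5 now; the seller offers that and keeps 122.5.
Round 1 (the buyer proposes): the seller can get 122.5 next round, worth 0.88 × 122.5 = 107.8 now; the buyer offers that and keeps 142.2.

142.2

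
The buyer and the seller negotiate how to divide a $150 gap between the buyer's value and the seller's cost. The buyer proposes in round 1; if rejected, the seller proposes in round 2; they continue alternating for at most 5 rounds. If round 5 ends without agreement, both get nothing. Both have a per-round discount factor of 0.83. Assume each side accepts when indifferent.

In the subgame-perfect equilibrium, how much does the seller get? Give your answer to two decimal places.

Work backward from the last round.
Round 5 (the buyer proposes): rejection yields 0 for the seller; the buyer offers 0 and keeps 150.
Round 4 (the seller proposes): the buyer can get 150 next round, worth 0.83 × 150 = 124.5 now, so the seller offers 124.5, keeping 25.5.
Round 3 (the buyer proposes): the seller can get 25.5 next round, worth 0.83 × 25.5 = 21.165 now. The buyer offers 21.165 and keeps 150 − 21.165 = 128.835.
Round 2 (the seller proposes): the buyer can get 128.835 next round, worth 0.83 × 128.835 = 106.93305 now. The seller offers 106.93305 and keeps 150 − 106.93305 = 43.06695.
Round 1 (the buyer proposes): the seller can get 43.06695 next round, worth 0.83 × 43.06695 = 35.7455685 now, so the buyer offers 35.7455685, keeping 114.2544315.

35.75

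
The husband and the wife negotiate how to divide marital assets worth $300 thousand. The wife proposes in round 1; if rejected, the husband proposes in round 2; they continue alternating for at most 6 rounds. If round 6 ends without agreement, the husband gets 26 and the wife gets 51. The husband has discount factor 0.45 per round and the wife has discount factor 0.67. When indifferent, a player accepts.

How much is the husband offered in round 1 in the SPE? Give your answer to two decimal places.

68.17

Round 6 (the husband proposes): the wife gets 51 if talks fail, so the husband offers 51 and keeps 249.
Round 5 (the wife proposes): the husband can get 249 next round, worth 0.45 × 249 = 112.05 now. The wife offers 112.05 and keeps 300 − 112.05 = 187.95.
Round 4 (the husband proposes): the wife can get 187.95 next round, worth 0.67 × 187.95 = 125.9265 now. The husband offers 125.9265 and keeps 300 − 125.9265 = 174.0735.
Round 3 (the wife proposes): the husband can get 174.0735 next round, worth 0.45 × 174.0735 = 78.333075 now. The wife offers 78.333075 and keeps 300 − 78.333075 = 221.666925.
Round 2 (the husband proposes): the wife can get 221.666925 next round, worth 0.67 × 221.666925 = 148.51683975 now; the husband offers that and keeps 151.48316025.
Round 1 (the wife proposes): the husband can get 151.48316025 next round, worth 0.45 × 151.48316025 = 68.1674221125 now, so the wife offers 68.1674221125, keeping 231.8325778875.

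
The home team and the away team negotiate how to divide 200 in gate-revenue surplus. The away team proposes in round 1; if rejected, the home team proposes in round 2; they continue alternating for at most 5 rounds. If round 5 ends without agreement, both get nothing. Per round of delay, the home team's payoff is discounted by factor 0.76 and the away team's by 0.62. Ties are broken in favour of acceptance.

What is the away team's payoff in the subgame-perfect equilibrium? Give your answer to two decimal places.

Round 5 (the away team proposes): the home team will accept anything ≥ 0, so the away team offers 0 and keeps 200.
Round 4 (the home team proposes): the away team can get 200 next round, worth 0.62 × 200 = 124 now. The home team offers 124 and keeps 200 − 124 = 76.
Round 3 (the away team proposes): the home team can get 76 next round, worth 0.76 × 76 = 57.76 now, so the away team offers 57.76, keeping 142.24.
Round 2 (the home team proposes): the away team can get 142.24 next round, worth 0.62 × 142.24 = 88.1888 now. The home team offers 88.1888 and keeps 200 − 88.1888 = 111.8112.
Round 1 (the away team proposes): the home team can get 111.8112 next round, worth 0.76 × 111.8112 = 84.976512 now. The away team offers 84.976512 and keeps 200 − 84.976512 = 115.023488.

115.02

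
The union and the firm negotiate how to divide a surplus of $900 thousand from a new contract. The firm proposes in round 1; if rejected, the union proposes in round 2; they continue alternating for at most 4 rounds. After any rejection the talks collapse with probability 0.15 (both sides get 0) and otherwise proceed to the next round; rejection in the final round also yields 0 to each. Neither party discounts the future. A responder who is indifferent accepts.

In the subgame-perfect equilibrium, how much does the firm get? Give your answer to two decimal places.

232.54

Round 4 (the union proposes): rejection yields 0 for the firm; the union offers 0 and keeps 900.
Round 3 (the firm proposes): rejecting gives the union an expected 0.85 × 900 = 765; the firm offers that and keeps 135.
Round 2 (the union proposes): rejecting gives the firm an expected 0.85 × 135 = 114.75, so the union offers 114.75, keeping 785.25.
Round 1 (the firm proposes): rejecting gives the union an expected 0.85 × 785.25 = 667.4625. The firm offers 667.4625 and keeps 900 − 667.4625 = 232.5375.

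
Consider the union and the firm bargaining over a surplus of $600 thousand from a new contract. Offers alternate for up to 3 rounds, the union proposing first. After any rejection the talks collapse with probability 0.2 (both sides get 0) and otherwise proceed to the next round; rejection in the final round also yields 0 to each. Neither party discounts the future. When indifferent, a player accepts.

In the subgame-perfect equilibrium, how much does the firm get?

By backward induction:
Round 3 (the union proposes): rejection yields 0 for the firm; the union offers 0 and keeps 600.
Round 2 (the firm proposes): rejecting gives the union an expected 0.8 × 600 = 480. The firm offers 480 and keeps 600 − 480 = 120.
Round 1 (the union proposes): rejecting gives the firm an expected 0.8 × 120 = 96. The union offers 96 and keeps 600 − 96 = 504.

96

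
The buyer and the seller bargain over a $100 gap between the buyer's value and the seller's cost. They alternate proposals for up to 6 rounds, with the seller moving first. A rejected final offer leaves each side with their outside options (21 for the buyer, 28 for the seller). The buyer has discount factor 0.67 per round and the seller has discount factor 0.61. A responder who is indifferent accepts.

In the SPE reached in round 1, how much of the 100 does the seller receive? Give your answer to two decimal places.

55.13

Solve by backward induction from round 6.
Round 6 (the buyer proposes): the seller gets 28 if talks fail, so the buyer offers 28 and keeps 72.
Round 5 (the seller proposes): the buyer can get 72 next round, worth 0.67 × 72 = 48.24 now; the seller offers that and keeps 51.76.
Round 4 (the buyer proposes): the seller can get 51.76 next round, worth 0.61 × 51.76 = 31.5736 now, so the buyer offers 31.5736, keeping 68.4264.
Round 3 (the seller proposes): the buyer can get 68.4264 next round, worth 0.67 × 68.4264 = 45.845688 now. The seller offers 45.845688 and keeps 100 − 45.845688 = 54.154312.
Round 2 (the buyer proposes): the seller can get 54.154312 next round, worth 0.61 × 54.154312 = 33.03413032 now, so the buyer offers 33.03413032, keeping 66.96586968.
Round 1 (the seller proposes): the buyer can get 66.96586968 next round, worth 0.67 × 66.96586968 = 44.8671326856 now; the seller offers that and keeps 55.1328673144.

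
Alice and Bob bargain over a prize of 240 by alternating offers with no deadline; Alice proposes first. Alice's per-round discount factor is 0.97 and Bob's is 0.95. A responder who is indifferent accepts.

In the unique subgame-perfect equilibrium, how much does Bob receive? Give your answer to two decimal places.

When Alice proposes, Bob accepts any offer worth at least 0.95 times what Bob would get by proposing next round; and vice versa.
This gives x = 240 − 0.95y and y = 240 − 0.97x, where x and y are each side's share when it proposes.
Hence (1 − 0.95·0.97)x = 240(1 − 0.95), i.e. 0.0785·x = 12.
x ≈ 152.8662; Bob's share is 240 − x ≈ 87.1338.

87.13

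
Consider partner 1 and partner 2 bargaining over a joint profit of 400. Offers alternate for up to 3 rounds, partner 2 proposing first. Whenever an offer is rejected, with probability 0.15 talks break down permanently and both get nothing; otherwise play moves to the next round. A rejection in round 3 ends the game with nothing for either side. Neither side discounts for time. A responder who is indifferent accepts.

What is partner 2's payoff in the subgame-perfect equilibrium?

Round 3 (partner 2 proposes): rejection yields 0 for partner 1; partner 2 offers 0 and keeps 400.
Round 2 (partner 1 proposes): rejecting gives partner 2 an expected 0.85 × 400 = 340; partner 1 offers that and keeps 60.
Round 1 (partner 2 proposes): rejecting gives partner 1 an expected 0.85 × 60 = 51. Partner 2 offers 51 and keeps 400 − 51 = 349.

349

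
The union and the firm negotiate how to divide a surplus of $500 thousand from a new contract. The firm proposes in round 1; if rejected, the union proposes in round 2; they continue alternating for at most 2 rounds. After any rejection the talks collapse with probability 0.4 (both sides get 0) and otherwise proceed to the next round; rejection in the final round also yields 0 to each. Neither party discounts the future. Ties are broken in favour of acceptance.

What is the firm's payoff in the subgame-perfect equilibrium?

Round 2 (the union proposes): the firm will accept anything ≥ 0, so the union offers 0 and keeps 500.
Round 1 (the firm proposes): rejecting gives the union an expected 0.6 × 500 = 300; the firm offers that and keeps 200.

200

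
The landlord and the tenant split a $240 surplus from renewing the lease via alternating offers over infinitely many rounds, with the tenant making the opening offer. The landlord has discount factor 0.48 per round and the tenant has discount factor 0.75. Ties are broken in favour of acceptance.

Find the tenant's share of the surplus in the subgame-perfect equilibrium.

In a stationary SPE each proposer offers the other exactly their discounted continuation value.
If the tenant keeps x when proposing and the landlord keeps y when proposing, then x = 240 − 0.48y and y = 240 − 0.75x.
Solving: x = 240(1 − 0.48) / (1 − 0.75·0.48) = 124.8 / 0.64 = 195.
The landlord gets 240 − 195 = 45.

195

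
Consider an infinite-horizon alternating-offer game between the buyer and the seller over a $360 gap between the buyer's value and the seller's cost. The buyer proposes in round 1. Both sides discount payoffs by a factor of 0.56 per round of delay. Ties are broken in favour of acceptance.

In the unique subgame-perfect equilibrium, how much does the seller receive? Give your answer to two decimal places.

In a stationary SPE each proposer offers the other exactly their discounted continuation value.
If the buyer keeps x when proposing and the seller keeps y when proposing, then x = 360 − 0.56y and y = 360 − 0.56x.
Solving: x = 360(1 − 0.56) / (1 − 0.56·0.56) = 158.4 / 0.6864 ≈ 230.7692.
The seller gets 360 − 230.7692 ≈ 129.2308.

129.23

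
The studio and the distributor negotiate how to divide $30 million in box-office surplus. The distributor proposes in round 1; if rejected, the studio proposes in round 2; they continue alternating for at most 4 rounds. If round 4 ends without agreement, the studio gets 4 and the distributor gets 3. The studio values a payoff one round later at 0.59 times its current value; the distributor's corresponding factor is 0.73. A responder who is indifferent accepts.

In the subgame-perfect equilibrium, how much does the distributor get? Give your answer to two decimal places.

Round 4 (the studio proposes): the distributor gets 3 if talks fail, so the studio offers 3 and keeps 27.
Round 3 (the distributor proposes): the studio can get 27 next round, worth 0.59 × 27 = 15.93 now; the distributor offers that and keeps 14.07.
Round 2 (the studio proposes): the distributor can get 14.07 next round, worth 0.73 × 14.07 = 10.2711 now. The studio offers 10.2711 and keeps 30 − 10.2711 = 19.7289.
Round 1 (the distributor proposes): the studio can get 19.7289 next round, worth 0.59 × 19.7289 = 11.640051 now, so the distributor offers 11.640051, keeping 18.359949.

18.36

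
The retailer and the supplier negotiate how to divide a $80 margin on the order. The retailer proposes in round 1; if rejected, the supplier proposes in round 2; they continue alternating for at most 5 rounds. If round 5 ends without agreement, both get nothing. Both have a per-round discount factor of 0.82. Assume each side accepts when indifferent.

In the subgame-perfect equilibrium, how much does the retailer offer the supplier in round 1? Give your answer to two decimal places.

19.75

Work backward from the last round.
Round 5 (the retailer proposes): the supplier will accept anything ≥ 0, so the retailer offers 0 and keeps 80.
Round 4 (the supplier proposes): the retailer can get 80 next round, worth 0.82 × 80 = 65.6 now. The supplier offers 65.6 and keeps 80 − 65.6 = 14.4.
Round 3 (the retailer proposes): the supplier can get 14.4 next round, worth 0.82 × 14.4 = 11.808 now; the retailer offers that and keeps 68.192.
Round 2 (the supplier proposes): the retailer can get 68.192 next round, worth 0.82 × 68.192 = 55.91744 now. The supplier offers 55.91744 and keeps 80 − 55.91744 = 24.08256.
Round 1 (the retailer proposes): the supplier can get 24.08256 next round, worth 0.82 × 24.08256 = 19.7476992 now, so the retailer offers 19.7476992, keeping 60.2523008.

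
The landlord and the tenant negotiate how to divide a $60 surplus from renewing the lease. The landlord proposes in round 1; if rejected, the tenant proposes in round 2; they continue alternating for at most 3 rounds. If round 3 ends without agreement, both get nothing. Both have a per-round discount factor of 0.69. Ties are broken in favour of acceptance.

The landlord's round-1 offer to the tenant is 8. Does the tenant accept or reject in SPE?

Round 3 (the landlord proposes): rejection yields 0 for the tenant; the landlord offers 0 and keeps 60.
Round 2 (the tenant proposes): the landlord can get 60 next round, worth 0.69 × 60 = 41.4 now; the tenant offers that and keeps 18.6.
So by rejecting in round 1, the tenant gets 18.6 next round, worth 0.69 × 18.6 = 12.834 now.
Offer 8 < 12.834, so the tenant rejects.

Reject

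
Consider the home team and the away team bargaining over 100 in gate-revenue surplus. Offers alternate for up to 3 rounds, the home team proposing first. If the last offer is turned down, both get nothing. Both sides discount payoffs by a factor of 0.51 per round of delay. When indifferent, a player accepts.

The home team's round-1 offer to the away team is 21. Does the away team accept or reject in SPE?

Reject

Round 3 (the home team proposes): the away team will accept anything ≥ 0, so the home team offers 0 and keeps 100.
Round 2 (the away team proposes): the home team can get 100 next round, worth 0.51 × 100 = 51 now, so the away team offers 51, keeping 49.
So by rejecting in round 1, the away team gets 49 next round, worth 0.51 × 49 = 24.99 now.
Offer 21 < 24.99, so the away team rejects.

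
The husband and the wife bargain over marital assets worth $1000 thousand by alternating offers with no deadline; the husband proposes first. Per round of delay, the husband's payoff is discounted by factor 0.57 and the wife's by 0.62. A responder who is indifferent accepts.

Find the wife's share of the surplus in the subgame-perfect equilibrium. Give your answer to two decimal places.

412.31

Let x be the husband's share when the husband proposes and y be the wife's share when the wife proposes.
The wife accepts iff offered ≥ 0.62·y, so x = 1000 − 0.62y. Symmetrically y = 1000 − 0.57x.
Substituting: x = 1000 − 0.62(1000 − 0.57x), giving x(1 − 0.57·0.62) = 1000(1 − 0.62).
So x = 1000 × 0.38 / 0.6466 ≈ 587.6895, and the wife receives 1000 − x ≈ 412.3105.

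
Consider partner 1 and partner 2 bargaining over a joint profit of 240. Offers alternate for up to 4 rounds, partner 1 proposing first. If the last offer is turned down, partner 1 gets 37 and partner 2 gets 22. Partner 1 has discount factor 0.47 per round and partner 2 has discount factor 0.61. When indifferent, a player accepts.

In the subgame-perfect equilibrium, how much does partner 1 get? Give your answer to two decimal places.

126.91

By backward induction:
Round 4 (partner 2 proposes): partner 1 gets 37 if talks fail, so partner 2 offers 37 and keeps 203.
Round 3 (partner 1 proposes): partner 2 can get 203 next round, worth 0.61 × 203 = 123.83 now, so partner 1 offers 123.83, keeping 116.17.
Round 2 (partner 2 proposes): partner 1 can get 116.17 next round, worth 0.47 × 116.17 = 54.5999 now, so partner 2 offers 54.5999, keeping 185.4001.
Round 1 (partner 1 proposes): partner 2 can get 185.4001 next round, worth 0.61 × 185.4001 = 113.094061 now; partner 1 offers that and keeps 126.905939.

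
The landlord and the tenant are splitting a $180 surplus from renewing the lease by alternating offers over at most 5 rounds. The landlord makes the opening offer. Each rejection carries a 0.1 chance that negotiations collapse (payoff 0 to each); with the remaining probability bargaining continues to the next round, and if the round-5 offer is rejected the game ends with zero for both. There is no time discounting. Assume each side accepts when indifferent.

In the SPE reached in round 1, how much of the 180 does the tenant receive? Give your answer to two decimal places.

By backward induction:
Round 5 (the landlord proposes): the tenant will accept anything ≥ 0, so the landlord offers 0 and keeps 180.
Round 4 (the tenant proposes): rejecting gives the landlord an expected 0.9 × 180 = 162; the tenant offers that and keeps 18.
Round 3 (the landlord proposes): rejecting gives the tenant an expected 0.9 × 18 = 16.2; the landlord offers that and keeps 163.8.
Round 2 (the tenant proposes): rejecting gives the landlord an expected 0.9 × 163.8 = 147.42; the tenant offers that and keeps 32.58.
Round 1 (the landlord proposes): rejecting gives the tenant an expected 0.9 × 32.58 = 29.322. The landlord offers 29.322 and keeps 180 − 29.322 = 150.678.

29.32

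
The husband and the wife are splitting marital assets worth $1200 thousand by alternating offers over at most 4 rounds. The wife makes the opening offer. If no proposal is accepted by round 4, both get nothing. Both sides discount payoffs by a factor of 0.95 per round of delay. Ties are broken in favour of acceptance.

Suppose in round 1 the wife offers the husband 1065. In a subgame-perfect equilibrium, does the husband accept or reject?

Reject

Round 4 (the husband proposes): rejection yields 0 for the wife; the husband offers 0 and keeps 1200.
Round 3 (the wife proposes): the husband can get 1200 next round, worth 0.95 × 1200 = 1140 now. The wife offers 1140 and keeps 1200 − 1140 = 60.
Round 2 (the husband proposes): the wife can get 60 next round, worth 0.95 × 60 = 57 now. The husband offers 57 and keeps 1200 − 57 = 1143.
So by rejecting in round 1, the husband gets 1143 next round, worth 0.95 × 1143 = 1085.85 now.
Offer 1065 < 1085.85, so the husband rejects.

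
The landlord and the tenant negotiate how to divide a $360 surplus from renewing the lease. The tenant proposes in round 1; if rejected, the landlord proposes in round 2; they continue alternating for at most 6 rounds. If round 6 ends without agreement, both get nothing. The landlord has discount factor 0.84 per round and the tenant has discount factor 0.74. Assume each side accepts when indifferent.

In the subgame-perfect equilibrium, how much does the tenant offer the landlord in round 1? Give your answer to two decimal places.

Round 6 (the landlord proposes): the tenant will accept anything ≥ 0, so the landlord offers 0 and keeps 360.
Round 5 (the tenant proposes): the landlord can get 360 next round, worth 0.84 × 360 = 302.4 now. The tenant offers 302.4 and keeps 360 − 302.4 = 57.6.
Round 4 (the landlord proposes): the tenant can get 57.6 next round, worth 0.74 × 57.6 = 42.624 now; the landlord offers that and keeps 317.376.
Round 3 (the tenant proposes): the landlord can get 317.376 next round, worth 0.84 × 317.376 = 266.59584 now. The tenant offers 266.59584 and keeps 360 − 266.59584 = 93.40416.
Round 2 (the landlord proposes): the tenant can get 93.40416 next round, worth 0.74 × 93.40416 = 69.1190784 now; the landlord offers that and keeps 290.8809216.
Round 1 (the tenant proposes): the landlord can get 290.8809216 next round, worth 0.84 × 290.8809216 = 244.339974144 now; the tenant offers that and keeps 115.660025856.

244.34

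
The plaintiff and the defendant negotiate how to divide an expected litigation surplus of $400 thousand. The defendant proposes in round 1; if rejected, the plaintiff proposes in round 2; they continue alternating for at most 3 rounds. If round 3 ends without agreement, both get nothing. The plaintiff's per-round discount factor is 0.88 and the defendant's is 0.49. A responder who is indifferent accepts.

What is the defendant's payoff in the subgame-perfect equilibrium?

By backward induction:
Round 3 (the defendant proposes): rejection yields 0 for the plaintiff; the defendant offers 0 and keeps 400.
Round 2 (the plaintiff proposes): the defendant can get 400 next round, worth 0.49 × 400 = 196 now. The plaintiff offers 196 and keeps 400 − 196 = 204.
Round 1 (the defendant proposes): the plaintiff can get 204 next round, worth 0.88 × 204 = 179.52 now; the defendant offers that and keeps 220.48.

220.48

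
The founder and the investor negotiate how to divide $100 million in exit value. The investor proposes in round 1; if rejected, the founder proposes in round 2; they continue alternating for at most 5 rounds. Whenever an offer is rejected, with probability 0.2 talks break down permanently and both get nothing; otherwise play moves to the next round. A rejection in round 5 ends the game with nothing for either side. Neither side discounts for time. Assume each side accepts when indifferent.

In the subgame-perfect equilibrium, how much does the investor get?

73.76

Round 5 (the investor proposes): the founder will accept anything ≥ 0, so the investor offers 0 and keeps 100.
Round 4 (the founder proposes): rejecting gives the investor an expected 0.8 × 100 = 80. The founder offers 80 and keeps 100 − 80 = 20.
Round 3 (the investor proposes): rejecting gives the founder an expected 0.8 × 20 = 16. The investor offers 16 and keeps 100 − 16 = 84.
Round 2 (the founder proposes): rejecting gives the investor an expected 0.8 × 84 = 67.2. The founder offers 67.2 and keeps 100 − 67.2 = 32.8.
Round 1 (the investor proposes): rejecting gives the founder an expected 0.8 × 32.8 = 26.24, so the investor offers 26.24, keeping 73.76.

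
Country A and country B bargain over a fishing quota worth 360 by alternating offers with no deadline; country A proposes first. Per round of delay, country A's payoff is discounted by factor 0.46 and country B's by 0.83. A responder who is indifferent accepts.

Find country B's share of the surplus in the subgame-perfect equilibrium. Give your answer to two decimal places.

Let x be country A's share when country A proposes and y be country B's share when country B proposes.
Country B accepts iff offered ≥ 0.83·y, so x = 360 − 0.83y. Symmetrically y = 360 − 0.46x.
Substituting: x = 360 − 0.83(360 − 0.46x), giving x(1 − 0.46·0.83) = 360(1 − 0.83).
So x = 360 × 0.17 / 0.6182 ≈ 98.9971, and country B receives 360 − x ≈ 261.0029.

261.00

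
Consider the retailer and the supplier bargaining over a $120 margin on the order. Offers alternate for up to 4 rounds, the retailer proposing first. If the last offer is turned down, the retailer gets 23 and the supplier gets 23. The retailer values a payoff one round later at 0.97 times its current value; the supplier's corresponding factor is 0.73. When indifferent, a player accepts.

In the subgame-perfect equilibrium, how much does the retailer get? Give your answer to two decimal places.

By backward induction:
Round 4 (the supplier proposes): the retailer gets 23 if talks fail, so the supplier offers 23 and keeps 97.
Round 3 (the retailer proposes): the supplier can get 97 next round, worth 0.73 × 97 = 70.81 now. The retailer offers 70.81 and keeps 120 − 70.81 = 49.19.
Round 2 (the supplier proposes): the retailer can get 49.19 next round, worth 0.97 × 49.19 = 47.7143 now, so the supplier offers 47.7143, keeping 72.2857.
Round 1 (the retailer proposes): the supplier can get 72.2857 next round, worth 0.73 × 72.2857 = 52.768561 now, so the retailer offers 52.768561, keeping 67.231439.

67.23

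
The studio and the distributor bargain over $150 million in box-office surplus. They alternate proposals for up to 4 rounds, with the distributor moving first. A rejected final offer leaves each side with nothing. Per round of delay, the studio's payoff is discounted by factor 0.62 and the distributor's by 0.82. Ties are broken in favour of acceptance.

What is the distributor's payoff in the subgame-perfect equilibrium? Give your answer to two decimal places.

By backward induction:
Round 4 (the studio proposes): the distributor will accept anything ≥ 0, so the studio offers 0 and keeps 150.
Round 3 (the distributor proposes): the studio can get 150 next round, worth 0.62 × 150 = 93 now. The distributor offers 93 and keeps 150 − 93 = 57.
Round 2 (the studio proposes): the distributor can get 57 next round, worth 0.82 × 57 = 46.74 now. The studio offers 46.74 and keeps 150 − 46.74 = 103.26.
Round 1 (the distributor proposes): the studio can get 103.26 next round, worth 0.62 × 103.26 = 64.0212 now. The distributor offers 64.0212 and keeps 150 − 64.0212 = 85.9788.

85.98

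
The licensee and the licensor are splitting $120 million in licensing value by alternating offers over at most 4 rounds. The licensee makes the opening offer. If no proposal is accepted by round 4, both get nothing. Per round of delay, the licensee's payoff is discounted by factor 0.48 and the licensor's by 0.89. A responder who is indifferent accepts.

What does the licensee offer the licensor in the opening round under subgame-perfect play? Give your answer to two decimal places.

By backward induction:
Round 4 (the licensor proposes): the licensee will accept anything ≥ 0, so the licensor offers 0 and keeps 120.
Round 3 (the licensee proposes): the licensor can get 120 next round, worth 0.89 × 120 = 106.8 now; the licensee offers that and keeps 13.2.
Round 2 (the licensor proposes): the licensee can get 13.2 next round, worth 0.48 × 13.2 = 6.336 now. The licensor offers 6.336 and keeps 120 − 6.336 = 113.664.
Round 1 (the licensee proposes): the licensor can get 113.664 next round, worth 0.89 × 113.664 = 101.16096 now. The licensee offers 101.16096 and keeps 120 − 101.16096 = 18.83904.

101.16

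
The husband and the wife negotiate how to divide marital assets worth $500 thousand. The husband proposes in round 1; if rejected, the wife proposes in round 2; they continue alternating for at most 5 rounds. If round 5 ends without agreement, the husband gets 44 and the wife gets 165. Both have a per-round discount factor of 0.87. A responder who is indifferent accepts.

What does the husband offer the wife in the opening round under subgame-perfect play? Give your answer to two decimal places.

Round 5 (the husband proposes): the wife gets 165 if talks fail, so the husband offers 165 and keeps 335.
Round 4 (the wife proposes): the husband can get 335 next round, worth 0.87 × 335 = 291.45 now, so the wife offers 291.45, keeping 208.55.
Round 3 (the husband proposes): the wife can get 208.55 next round, worth 0.87 × 208.55 = 181.4385 now; the husband offers that and keeps 318.5615.
Round 2 (the wife proposes): the husband can get 318.5615 next round, worth 0.87 × 318.5615 = 277.148505 now. The wife offers 277.148505 and keeps 500 − 277.148505 = 222.851495.
Round 1 (the husband proposes): the wife can get 222.851495 next round, worth 0.87 × 222.851495 = 193.88080065 now. The husband offers 193.88080065 and keeps 500 − 193.88080065 = 306.11919935.

193.88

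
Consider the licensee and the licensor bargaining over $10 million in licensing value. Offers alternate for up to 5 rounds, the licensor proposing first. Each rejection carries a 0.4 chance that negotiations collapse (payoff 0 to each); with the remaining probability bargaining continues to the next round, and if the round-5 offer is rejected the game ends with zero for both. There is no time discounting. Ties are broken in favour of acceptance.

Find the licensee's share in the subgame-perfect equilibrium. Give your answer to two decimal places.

3.26

Round 5 (the licensor proposes): rejection yields 0 for the licensee; the licensor offers 0 and keeps 10.
Round 4 (the licensee proposes): rejecting gives the licensor an expected 0.6 × 10 = 6; the licensee offers that and keeps 4.
Round 3 (the licensor proposes): rejecting gives the licensee an expected 0.6 × 4 = 2.4, so the licensor offers 2.4, keeping 7.6.
Round 2 (the licensee proposes): rejecting gives the licensor an expected 0.6 × 7.6 = 4.56; the licensee offers that and keeps 5.44.
Round 1 (the licensor proposes): rejecting gives the licensee an expected 0.6 × 5.44 = 3.264, so the licensor offers 3.264, keeping 6.736.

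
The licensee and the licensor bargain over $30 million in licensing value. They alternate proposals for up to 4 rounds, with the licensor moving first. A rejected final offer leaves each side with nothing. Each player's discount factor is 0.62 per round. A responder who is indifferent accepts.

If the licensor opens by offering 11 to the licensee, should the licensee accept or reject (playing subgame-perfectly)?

Reject

Work out the licensee's continuation value if the offer is rejected.
Round 4 (the licensee proposes): rejection yields 0 for the licensor; the licensee offers 0 and keeps 30.
Round 3 (the licensor proposes): the licensee can get 30 next round, worth 0.62 × 30 = 18.6 now, so the licensor offers 18.6, keeping 11.4.
Round 2 (the licensee proposes): the licensor can get 11.4 next round, worth 0.62 × 11.4 = 7.068 now; the licensee offers that and keeps 22.932.
So by rejecting in round 1, the licensee gets 22.932 next round, worth 0.62 × 22.932 = 14.21784 now.
Offer 11 < 14.21784, so the licensee rejects.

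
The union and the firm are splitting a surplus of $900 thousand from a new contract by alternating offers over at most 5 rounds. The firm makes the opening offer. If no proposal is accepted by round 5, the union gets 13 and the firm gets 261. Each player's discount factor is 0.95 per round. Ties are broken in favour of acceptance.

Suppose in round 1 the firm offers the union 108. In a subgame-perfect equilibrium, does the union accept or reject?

Work out the union's continuation value if the offer is rejected.
Round 5 (the firm proposes): the union gets 13 if talks fail, so the firm offers 13 and keeps 887.
Round 4 (the union proposes): the firm can get 887 next round, worth 0.95 × 887 = 842.65 now, so the union offers 842.65, keeping 57.35.
Round 3 (the firm proposes): the union can get 57.35 next round, worth 0.95 × 57.35 = 54.4825 now; the firm offers that and keeps 845.5175.
Round 2 (the union proposes): the firm can get 845.5175 next round, worth 0.95 × 845.5175 = 803.241625 now. The union offers 803.241625 and keeps 900 − 803.241625 = 96.758375.
So by rejecting in round 1, the union gets 96.758375 next round, worth 0.95 × 96.758375 = 91.92045625 now.
Offer 108 ≥ 91.92045625, so the union accepts.

Accept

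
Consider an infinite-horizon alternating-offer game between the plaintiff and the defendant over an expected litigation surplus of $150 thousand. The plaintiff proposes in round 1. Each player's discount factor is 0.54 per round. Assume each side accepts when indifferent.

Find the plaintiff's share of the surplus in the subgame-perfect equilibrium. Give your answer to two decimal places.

97.40

Let x be the plaintiff's share when the plaintiff proposes and y be the defendant's share when the defendant proposes.
The defendant accepts iff offered ≥ 0.54·y, so x = 150 − 0.54y. Symmetrically y = 150 − 0.54x.
Substituting: x = 150 − 0.54(150 − 0.54x), giving x(1 − 0.54·0.54) = 150(1 − 0.54).
So x = 150 × 0.46 / 0.7084 ≈ 97.4026, and the defendant receives 150 − x ≈ 52.5974.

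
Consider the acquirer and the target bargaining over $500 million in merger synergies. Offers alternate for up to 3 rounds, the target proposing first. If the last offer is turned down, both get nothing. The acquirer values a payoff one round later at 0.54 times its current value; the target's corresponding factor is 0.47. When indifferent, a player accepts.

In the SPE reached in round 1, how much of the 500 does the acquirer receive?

143.1

Round 3 (the target proposes): the acquirer will accept anything ≥ 0, so the target offers 0 and keeps 500.
Round 2 (the acquirer proposes): the target can get 500 next round, worth 0.47 × 500 = 235 now. The acquirer offers 235 and keeps 500 − 235 = 265.
Round 1 (the target proposes): the acquirer can get 265 next round, worth 0.54 × 265 = 143.1 now, so the target offers 143.1, keeping 356.9.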